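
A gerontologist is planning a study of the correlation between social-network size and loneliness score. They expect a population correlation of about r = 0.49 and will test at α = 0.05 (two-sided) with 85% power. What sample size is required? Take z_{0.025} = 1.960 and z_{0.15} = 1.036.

n = 35

Fisher's z: C = ½·ln((1+r)/(1−r)) = ½·ln(2.9216) = 0.5361.
n = ((z_{α/2} + z_β)/C)² + 3.
(1.960 + 1.036) / 0.5361 = 2.996 / 0.5361 = 5.589.
n = 5.589² + 3 = 31.23 + 3 = 34.2.
Round up.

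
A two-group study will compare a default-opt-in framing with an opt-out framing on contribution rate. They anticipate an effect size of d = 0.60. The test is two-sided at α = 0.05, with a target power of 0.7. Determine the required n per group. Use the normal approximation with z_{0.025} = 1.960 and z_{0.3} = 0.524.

For two independent groups with equal n: n = 2·((z_{α/2} + z_β) / d)².
z_{α/2} + z_β = 1.960 + 0.524 = 2.484.
n = 2 × (2.484 / 0.60)² = 2 × 4.140² = 2 × 17.14 = 34.3.
Round up to the next whole participant.

n = 35 per group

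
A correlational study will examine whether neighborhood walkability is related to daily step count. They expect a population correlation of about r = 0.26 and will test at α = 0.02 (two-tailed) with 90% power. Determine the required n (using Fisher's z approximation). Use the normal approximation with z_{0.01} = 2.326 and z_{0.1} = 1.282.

n = 187

Fisher's z: C = ½·ln((1+r)/(1−r)) = ½·ln(1.7027) = 0.2661.
n = ((z_{α/2} + z_β)/C)² + 3.
(2.326 + 1.282) / 0.2661 = 3.608 / 0.2661 = 13.559.
n = 13.559² + 3 = 183.84 + 3 = 186.8.
Round up.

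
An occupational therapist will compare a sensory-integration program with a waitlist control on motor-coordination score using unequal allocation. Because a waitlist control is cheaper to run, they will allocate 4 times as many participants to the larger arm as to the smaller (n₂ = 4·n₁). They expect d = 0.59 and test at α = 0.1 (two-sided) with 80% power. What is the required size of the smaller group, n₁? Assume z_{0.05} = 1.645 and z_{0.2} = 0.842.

n₁ = 23

With allocation ratio k = n₂/n₁ = 4, Var(x̄₁−x̄₂) = σ²(1/n₁ + 1/(k·n₁)) = σ²·(k+1)/(k·n₁).
So n₁ = (1 + 1/k)·((z_{α/2} + z_β)/d)² = 1.250 × (2.487/0.59)².
n₁ = 1.250 × 17.77 = 22.2.
Round up: n₁ = 23, giving n₂ = 4 × 23 = 92.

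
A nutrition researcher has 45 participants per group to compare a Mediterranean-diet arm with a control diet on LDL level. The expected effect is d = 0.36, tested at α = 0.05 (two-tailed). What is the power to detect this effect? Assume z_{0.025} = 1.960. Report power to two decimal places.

For two equal groups, power = Φ(d·√(n/2) − z_{α/2}).
d·√(n/2) = 0.36 × √(45/2) = 0.36 × 4.743 = 1.708.
z_β = 1.708 − 1.960 = -0.252.
Power = Φ(-0.252) = 0.400.

power ≈ 0.40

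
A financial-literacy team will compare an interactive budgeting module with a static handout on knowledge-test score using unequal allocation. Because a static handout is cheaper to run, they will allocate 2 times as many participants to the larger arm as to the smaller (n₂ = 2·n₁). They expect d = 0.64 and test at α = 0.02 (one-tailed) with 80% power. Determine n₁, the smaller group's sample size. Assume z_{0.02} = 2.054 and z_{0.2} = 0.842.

n₁ = 31

With allocation ratio k = n₂/n₁ = 2, Var(x̄₁−x̄₂) = σ²(1/n₁ + 1/(k·n₁)) = σ²·(k+1)/(k·n₁).
So n₁ = (1 + 1/k)·((z_{α} + z_β)/d)² = 1.500 × (2.896/0.64)².
n₁ = 1.500 × 20.48 = 30.7.
Round up: n₁ = 31, giving n₂ = 2 × 31 = 62.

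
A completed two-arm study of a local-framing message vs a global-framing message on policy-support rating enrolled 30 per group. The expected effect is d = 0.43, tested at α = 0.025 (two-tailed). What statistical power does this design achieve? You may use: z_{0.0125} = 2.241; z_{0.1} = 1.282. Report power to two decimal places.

power ≈ 0.28

For two equal groups, power = Φ(d·√(n/2) − z_{α/2}).
d·√(n/2) = 0.43 × √(30/2) = 0.43 × 3.873 = 1.665.
z_β = 1.665 − 2.241 = -0.576.
Power = Φ(-0.576) = 0.282.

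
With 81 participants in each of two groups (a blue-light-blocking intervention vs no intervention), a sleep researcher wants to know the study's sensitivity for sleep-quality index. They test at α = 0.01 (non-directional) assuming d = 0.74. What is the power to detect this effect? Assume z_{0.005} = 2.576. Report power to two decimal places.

power ≈ 0.98

For two equal groups, power = Φ(d·√(n/2) − z_{α/2}).
d·√(n/2) = 0.74 × √(81/2) = 0.74 × 6.364 = 4.709.
z_β = 4.709 − 2.576 = 2.133.
Power = Φ(2.133) = 0.984.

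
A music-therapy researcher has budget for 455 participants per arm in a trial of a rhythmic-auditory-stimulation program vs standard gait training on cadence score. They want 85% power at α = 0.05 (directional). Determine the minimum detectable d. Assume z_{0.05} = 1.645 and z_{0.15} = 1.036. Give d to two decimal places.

d_min ≈ 0.18

For two independent groups of n = 455 each: d_min = (z_{α} + z_β)·√(2/n).
z-sum = 1.645 + 1.036 = 2.681.
d_min = 2.681 × √(2/455) = 2.681 × 0.0663 = 0.178.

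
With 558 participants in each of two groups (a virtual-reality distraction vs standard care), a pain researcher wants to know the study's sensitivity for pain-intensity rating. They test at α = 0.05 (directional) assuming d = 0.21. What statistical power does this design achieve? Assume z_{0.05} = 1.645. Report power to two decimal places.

power ≈ 0.97

For two equal groups, power = Φ(d·√(n/2) − z_{α}).
d·√(n/2) = 0.21 × √(558/2) = 0.21 × 16.703 = 3.508.
z_β = 3.508 − 1.645 = 1.863.
Power = Φ(1.863) = 0.969.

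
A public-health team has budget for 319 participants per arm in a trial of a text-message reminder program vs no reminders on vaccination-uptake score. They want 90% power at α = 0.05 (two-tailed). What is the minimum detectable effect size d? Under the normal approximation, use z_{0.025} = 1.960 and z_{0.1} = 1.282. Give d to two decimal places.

d_min ≈ 0.26

For two independent groups of n = 319 each: d_min = (z_{α/2} + z_β)·√(2/n).
z-sum = 1.960 + 1.282 = 3.242.
d_min = 3.242 × √(2/319) = 3.242 × 0.0792 = 0.257.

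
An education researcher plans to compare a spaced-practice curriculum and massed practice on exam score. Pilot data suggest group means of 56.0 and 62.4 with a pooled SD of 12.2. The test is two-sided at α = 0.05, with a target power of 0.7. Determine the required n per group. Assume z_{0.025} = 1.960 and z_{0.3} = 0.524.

n = 45 per group

Cohen's d = |M₁ − M₂| / SD_pooled = |56.0 − 62.4| / 12.2 = 6.4 / 12.2 = 0.525.
For two independent groups with equal n: n = 2·((z_{α/2} + z_β) / d)².
z_{α/2} + z_β = 1.960 + 0.524 = 2.484.
n = 2 × (2.484 / 0.525)² = 2 × 4.731² = 2 × 22.39 = 44.8.
Round up to the next whole participant.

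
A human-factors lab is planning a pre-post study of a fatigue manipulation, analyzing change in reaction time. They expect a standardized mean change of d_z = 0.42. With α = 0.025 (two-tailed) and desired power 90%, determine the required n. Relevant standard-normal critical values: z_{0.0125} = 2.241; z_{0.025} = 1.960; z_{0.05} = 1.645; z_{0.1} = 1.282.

For a paired (one-sample on differences) test: n = ((z_{α/2} + z_β) / d)².
z_{α/2} + z_β = 2.241 + 1.282 = 3.523.
n = (3.523 / 0.42)² = 8.388² = 70.36.
Round up.

n = 71 pairs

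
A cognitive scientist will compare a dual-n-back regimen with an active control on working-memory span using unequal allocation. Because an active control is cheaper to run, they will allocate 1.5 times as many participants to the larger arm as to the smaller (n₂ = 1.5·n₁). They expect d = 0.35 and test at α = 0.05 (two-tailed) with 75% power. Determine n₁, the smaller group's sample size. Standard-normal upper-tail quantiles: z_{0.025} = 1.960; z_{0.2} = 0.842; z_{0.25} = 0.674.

With allocation ratio k = n₂/n₁ = 1.5, Var(x̄₁−x̄₂) = σ²(1/n₁ + 1/(k·n₁)) = σ²·(k+1)/(k·n₁).
So n₁ = (1 + 1/k)·((z_{α/2} + z_β)/d)² = 1.667 × (2.634/0.35)².
n₁ = 1.667 × 56.64 = 94.4.
Round up: n₁ = 95, giving n₂ = ⌈1.5 × 95⌉ = ⌈142.5⌉ = 143.

n₁ = 95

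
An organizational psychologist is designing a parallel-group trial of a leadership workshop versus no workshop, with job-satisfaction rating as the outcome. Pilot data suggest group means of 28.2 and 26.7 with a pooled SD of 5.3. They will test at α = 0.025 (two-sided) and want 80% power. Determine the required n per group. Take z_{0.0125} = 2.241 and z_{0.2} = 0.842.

n = 238 per group

Cohen's d = |M₁ − M₂| / SD_pooled = |28.2 − 26.7| / 5.3 = 1.5 / 5.3 = 0.283.
For two independent groups with equal n: n = 2·((z_{α/2} + z_β) / d)².
z_{α/2} + z_β = 2.241 + 0.842 = 3.083.
n = 2 × (3.083 / 0.283)² = 2 × 10.894² = 2 × 118.68 = 237.4.
Round up to the next whole participant.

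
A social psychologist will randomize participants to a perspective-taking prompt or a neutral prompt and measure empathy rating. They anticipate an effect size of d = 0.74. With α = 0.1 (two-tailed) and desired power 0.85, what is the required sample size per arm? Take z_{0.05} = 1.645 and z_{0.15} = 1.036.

For two independent groups with equal n: n = 2·((z_{α/2} + z_β) / d)².
z_{α/2} + z_β = 1.645 + 1.036 = 2.681.
n = 2 × (2.681 / 0.74)² = 2 × 3.623² = 2 × 13.13 = 26.3.
Round up to the next whole participant.

n = 27 per group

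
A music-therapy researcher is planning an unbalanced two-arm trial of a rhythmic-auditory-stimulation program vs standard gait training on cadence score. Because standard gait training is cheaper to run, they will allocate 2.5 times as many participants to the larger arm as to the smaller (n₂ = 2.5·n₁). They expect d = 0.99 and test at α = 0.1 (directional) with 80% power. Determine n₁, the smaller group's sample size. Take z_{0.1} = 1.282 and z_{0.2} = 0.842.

With allocation ratio k = n₂/n₁ = 2.5, Var(x̄₁−x̄₂) = σ²(1/n₁ + 1/(k·n₁)) = σ²·(k+1)/(k·n₁).
So n₁ = (1 + 1/k)·((z_{α} + z_β)/d)² = 1.400 × (2.124/0.99)².
n₁ = 1.400 × 4.60 = 6.4.
Round up: n₁ = 7, giving n₂ = ⌈2.5 × 7⌉ = ⌈17.5⌉ = 18.

n₁ = 7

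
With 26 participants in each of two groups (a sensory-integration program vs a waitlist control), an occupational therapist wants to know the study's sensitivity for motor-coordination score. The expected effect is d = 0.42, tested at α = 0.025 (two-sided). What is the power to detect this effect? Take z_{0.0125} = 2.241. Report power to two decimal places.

power ≈ 0.23

For two equal groups, power = Φ(d·√(n/2) − z_{α/2}).
d·√(n/2) = 0.42 × √(26/2) = 0.42 × 3.606 = 1.514.
z_β = 1.514 − 2.241 = -0.727.
Power = Φ(-0.727) = 0.234.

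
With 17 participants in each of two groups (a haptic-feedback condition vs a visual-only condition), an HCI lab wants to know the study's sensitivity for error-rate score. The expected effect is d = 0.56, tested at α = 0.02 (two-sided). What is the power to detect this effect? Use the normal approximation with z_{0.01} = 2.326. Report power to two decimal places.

For two equal groups, power = Φ(d·√(n/2) − z_{α/2}).
d·√(n/2) = 0.56 × √(17/2) = 0.56 × 2.915 = 1.633.
z_β = 1.633 − 2.326 = -0.693.
Power = Φ(-0.693) = 0.244.

power ≈ 0.24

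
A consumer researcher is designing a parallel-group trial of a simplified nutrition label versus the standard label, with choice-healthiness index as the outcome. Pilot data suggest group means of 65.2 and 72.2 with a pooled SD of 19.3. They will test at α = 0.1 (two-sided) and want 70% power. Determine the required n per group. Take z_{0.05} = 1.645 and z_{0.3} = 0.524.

Cohen's d = |M₁ − M₂| / SD_pooled = |65.2 − 72.2| / 19.3 = 7.0 / 19.3 = 0.363.
For two independent groups with equal n: n = 2·((z_{α/2} + z_β) / d)².
z_{α/2} + z_β = 1.645 + 0.524 = 2.169.
n = 2 × (2.169 / 0.363)² = 2 × 5.975² = 2 × 35.70 = 71.4.
Round up to the next whole participant.

n = 72 per group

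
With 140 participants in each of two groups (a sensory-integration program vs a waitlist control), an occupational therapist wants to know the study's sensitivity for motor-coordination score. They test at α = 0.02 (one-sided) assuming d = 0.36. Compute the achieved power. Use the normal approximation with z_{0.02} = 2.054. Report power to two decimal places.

For two equal groups, power = Φ(d·√(n/2) − z_{α}).
d·√(n/2) = 0.36 × √(140/2) = 0.36 × 8.367 = 3.012.
z_β = 3.012 − 2.054 = 0.958.
Power = Φ(0.958) = 0.831.

power ≈ 0.83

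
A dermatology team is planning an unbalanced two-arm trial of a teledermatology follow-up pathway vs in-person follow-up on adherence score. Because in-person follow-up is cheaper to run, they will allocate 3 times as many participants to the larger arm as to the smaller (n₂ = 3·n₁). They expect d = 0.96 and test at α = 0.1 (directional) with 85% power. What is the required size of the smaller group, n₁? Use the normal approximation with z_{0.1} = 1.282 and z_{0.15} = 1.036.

With allocation ratio k = n₂/n₁ = 3, Var(x̄₁−x̄₂) = σ²(1/n₁ + 1/(k·n₁)) = σ²·(k+1)/(k·n₁).
So n₁ = (1 + 1/k)·((z_{α} + z_β)/d)² = 1.333 × (2.318/0.96)².
n₁ = 1.333 × 5.83 = 7.8.
Round up: n₁ = 8, giving n₂ = 3 × 8 = 24.

n₁ = 8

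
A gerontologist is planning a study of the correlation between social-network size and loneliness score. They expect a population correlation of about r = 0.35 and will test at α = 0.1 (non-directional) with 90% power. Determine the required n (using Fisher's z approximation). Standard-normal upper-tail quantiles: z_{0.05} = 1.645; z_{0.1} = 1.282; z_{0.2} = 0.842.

n = 68

Fisher's z: C = ½·ln((1+r)/(1−r)) = ½·ln(2.0769) = 0.3654.
n = ((z_{α/2} + z_β)/C)² + 3.
(1.645 + 1.282) / 0.3654 = 2.927 / 0.3654 = 8.010.
n = 8.010² + 3 = 64.17 + 3 = 67.2.
Round up.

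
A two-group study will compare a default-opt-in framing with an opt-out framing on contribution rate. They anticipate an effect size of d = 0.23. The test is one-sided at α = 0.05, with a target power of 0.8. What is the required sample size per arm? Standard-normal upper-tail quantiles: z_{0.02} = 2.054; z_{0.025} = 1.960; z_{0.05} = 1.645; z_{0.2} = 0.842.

n = 234 per group

For two independent groups with equal n: n = 2·((z_{α} + z_β) / d)².
z_{α} + z_β = 1.645 + 0.842 = 2.487.
n = 2 × (2.487 / 0.23)² = 2 × 10.813² = 2 × 116.92 = 233.8.
Round up to the next whole participant.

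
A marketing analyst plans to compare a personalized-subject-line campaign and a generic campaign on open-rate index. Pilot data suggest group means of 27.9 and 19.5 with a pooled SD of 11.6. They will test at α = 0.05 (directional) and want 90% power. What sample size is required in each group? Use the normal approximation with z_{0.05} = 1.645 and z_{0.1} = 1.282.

n = 33 per group

Cohen's d = |M₁ − M₂| / SD_pooled = |27.9 − 19.5| / 11.6 = 8.4 / 11.6 = 0.724.
For two independent groups with equal n: n = 2·((z_{α} + z_β) / d)².
z_{α} + z_β = 1.645 + 1.282 = 2.927.
n = 2 × (2.927 / 0.724)² = 2 × 4.043² = 2 × 16.34 = 32.7.
Round up to the next whole participant.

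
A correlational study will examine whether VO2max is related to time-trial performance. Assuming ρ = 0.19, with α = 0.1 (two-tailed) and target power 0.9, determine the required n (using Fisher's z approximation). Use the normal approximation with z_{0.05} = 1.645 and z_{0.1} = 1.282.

Fisher's z: C = ½·ln((1+r)/(1−r)) = ½·ln(1.4691) = 0.1923.
n = ((z_{α/2} + z_β)/C)² + 3.
(1.645 + 1.282) / 0.1923 = 2.927 / 0.1923 = 15.221.
n = 15.221² + 3 = 231.68 + 3 = 234.7.
Round up.

n = 235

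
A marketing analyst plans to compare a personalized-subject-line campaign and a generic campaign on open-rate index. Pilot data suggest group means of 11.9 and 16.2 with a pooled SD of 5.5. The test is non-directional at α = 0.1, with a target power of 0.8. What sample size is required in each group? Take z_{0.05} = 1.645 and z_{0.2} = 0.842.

Cohen's d = |M₁ − M₂| / SD_pooled = |11.9 − 16.2| / 5.5 = 4.3 / 5.5 = 0.782.
For two independent groups with equal n: n = 2·((z_{α/2} + z_β) / d)².
z_{α/2} + z_β = 1.645 + 0.842 = 2.487.
n = 2 × (2.487 / 0.782)² = 2 × 3.180² = 2 × 10.11 = 20.2.
Round up to the next whole participant.

n = 21 per group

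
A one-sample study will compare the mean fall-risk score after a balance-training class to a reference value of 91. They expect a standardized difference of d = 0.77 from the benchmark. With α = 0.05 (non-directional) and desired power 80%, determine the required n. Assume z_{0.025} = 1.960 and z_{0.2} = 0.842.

n = 14

For a one-sample test: n = ((z_{α/2} + z_β) / d)².
z_{α/2} + z_β = 1.960 + 0.842 = 2.802.
n = (2.802 / 0.77)² = 3.639² = 13.24.
Round up.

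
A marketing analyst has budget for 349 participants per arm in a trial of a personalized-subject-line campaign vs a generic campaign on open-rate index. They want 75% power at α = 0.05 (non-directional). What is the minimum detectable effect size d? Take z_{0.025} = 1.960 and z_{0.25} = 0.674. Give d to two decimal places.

d_min ≈ 0.20

For two independent groups of n = 349 each: d_min = (z_{α/2} + z_β)·√(2/n).
z-sum = 1.960 + 0.674 = 2.634.
d_min = 2.634 × √(2/349) = 2.634 × 0.0757 = 0.199.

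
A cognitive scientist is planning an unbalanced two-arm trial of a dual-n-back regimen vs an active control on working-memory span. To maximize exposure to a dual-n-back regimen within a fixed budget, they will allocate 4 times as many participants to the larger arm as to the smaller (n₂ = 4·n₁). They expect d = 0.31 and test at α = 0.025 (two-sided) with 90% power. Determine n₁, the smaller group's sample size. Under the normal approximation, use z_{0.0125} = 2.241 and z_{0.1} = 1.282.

With allocation ratio k = n₂/n₁ = 4, Var(x̄₁−x̄₂) = σ²(1/n₁ + 1/(k·n₁)) = σ²·(k+1)/(k·n₁).
So n₁ = (1 + 1/k)·((z_{α/2} + z_β)/d)² = 1.250 × (3.523/0.31)².
n₁ = 1.250 × 129.15 = 161.4.
Round up: n₁ = 162, giving n₂ = 4 × 162 = 648.

n₁ = 162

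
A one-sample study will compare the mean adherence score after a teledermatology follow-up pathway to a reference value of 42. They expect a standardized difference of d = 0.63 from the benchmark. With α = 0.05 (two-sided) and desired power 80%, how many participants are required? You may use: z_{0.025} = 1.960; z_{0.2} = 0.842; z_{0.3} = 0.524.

n = 20

For a one-sample test: n = ((z_{α/2} + z_β) / d)².
z_{α/2} + z_β = 1.960 + 0.842 = 2.802.
n = (2.802 / 0.63)² = 4.448² = 19.78.
Round up.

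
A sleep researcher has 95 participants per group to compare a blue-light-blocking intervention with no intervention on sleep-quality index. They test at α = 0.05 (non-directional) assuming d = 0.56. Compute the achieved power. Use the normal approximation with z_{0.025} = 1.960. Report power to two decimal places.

For two equal groups, power = Φ(d·√(n/2) − z_{α/2}).
d·√(n/2) = 0.56 × √(95/2) = 0.56 × 6.892 = 3.860.
z_β = 3.860 − 1.960 = 1.900.
Power = Φ(1.900) = 0.971.

power ≈ 0.97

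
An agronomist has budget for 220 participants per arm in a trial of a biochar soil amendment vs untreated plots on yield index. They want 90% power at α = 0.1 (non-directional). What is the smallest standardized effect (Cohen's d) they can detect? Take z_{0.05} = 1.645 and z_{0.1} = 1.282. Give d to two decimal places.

For two independent groups of n = 220 each: d_min = (z_{α/2} + z_β)·√(2/n).
z-sum = 1.645 + 1.282 = 2.927.
d_min = 2.927 × √(2/220) = 2.927 × 0.0953 = 0.279.

d_min ≈ 0.28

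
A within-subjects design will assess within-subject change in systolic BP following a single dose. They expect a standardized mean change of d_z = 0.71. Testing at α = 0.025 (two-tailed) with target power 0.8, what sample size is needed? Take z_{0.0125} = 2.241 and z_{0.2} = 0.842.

For a paired (one-sample on differences) test: n = ((z_{α/2} + z_β) / d)².
z_{α/2} + z_β = 2.241 + 0.842 = 3.083.
n = (3.083 / 0.71)² = 4.342² = 18.86.
Round up.

n = 19 pairs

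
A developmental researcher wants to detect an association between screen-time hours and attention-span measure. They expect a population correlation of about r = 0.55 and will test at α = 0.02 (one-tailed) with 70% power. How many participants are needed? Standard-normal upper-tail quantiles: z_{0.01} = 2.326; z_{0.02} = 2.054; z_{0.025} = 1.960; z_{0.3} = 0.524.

Fisher's z: C = ½·ln((1+r)/(1−r)) = ½·ln(3.4444) = 0.6184.
n = ((z_{α} + z_β)/C)² + 3.
(2.054 + 0.524) / 0.6184 = 2.578 / 0.6184 = 4.169.
n = 4.169² + 3 = 17.38 + 3 = 20.4.
Round up.

n = 21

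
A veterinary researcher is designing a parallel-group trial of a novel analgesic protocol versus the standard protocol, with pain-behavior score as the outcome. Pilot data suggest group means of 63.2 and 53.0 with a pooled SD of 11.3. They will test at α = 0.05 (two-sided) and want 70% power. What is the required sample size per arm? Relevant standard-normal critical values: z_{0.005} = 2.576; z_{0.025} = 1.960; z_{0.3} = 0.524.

Cohen's d = |M₁ − M₂| / SD_pooled = |63.2 − 53.0| / 11.3 = 10.2 / 11.3 = 0.903.
For two independent groups with equal n: n = 2·((z_{α/2} + z_β) / d)².
z_{α/2} + z_β = 1.960 + 0.524 = 2.484.
n = 2 × (2.484 / 0.903)² = 2 × 2.751² = 2 × 7.57 = 15.1.
Round up to the next whole participant.

n = 16 per group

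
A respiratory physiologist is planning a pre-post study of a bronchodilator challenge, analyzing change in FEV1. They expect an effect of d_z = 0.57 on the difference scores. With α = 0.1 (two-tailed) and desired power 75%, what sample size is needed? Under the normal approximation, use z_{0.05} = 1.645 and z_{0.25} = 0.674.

n = 17 pairs

For a paired (one-sample on differences) test: n = ((z_{α/2} + z_β) / d)².
z_{α/2} + z_β = 1.645 + 0.674 = 2.319.
n = (2.319 / 0.57)² = 4.068² = 16.55.
Round up.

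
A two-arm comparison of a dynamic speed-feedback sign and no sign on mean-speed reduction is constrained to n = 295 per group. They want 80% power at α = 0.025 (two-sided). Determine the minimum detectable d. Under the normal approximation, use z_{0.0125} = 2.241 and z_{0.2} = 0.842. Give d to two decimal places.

For two independent groups of n = 295 each: d_min = (z_{α/2} + z_β)·√(2/n).
z-sum = 2.241 + 0.842 = 3.083.
d_min = 3.083 × √(2/295) = 3.083 × 0.0823 = 0.254.

d_min ≈ 0.25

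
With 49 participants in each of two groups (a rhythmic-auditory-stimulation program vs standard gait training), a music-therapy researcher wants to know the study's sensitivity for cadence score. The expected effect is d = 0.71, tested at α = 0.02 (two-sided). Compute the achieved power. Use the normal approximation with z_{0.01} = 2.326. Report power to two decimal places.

power ≈ 0.88

For two equal groups, power = Φ(d·√(n/2) − z_{α/2}).
d·√(n/2) = 0.71 × √(49/2) = 0.71 × 4.950 = 3.514.
z_β = 3.514 − 2.326 = 1.188.
Power = Φ(1.188) = 0.883.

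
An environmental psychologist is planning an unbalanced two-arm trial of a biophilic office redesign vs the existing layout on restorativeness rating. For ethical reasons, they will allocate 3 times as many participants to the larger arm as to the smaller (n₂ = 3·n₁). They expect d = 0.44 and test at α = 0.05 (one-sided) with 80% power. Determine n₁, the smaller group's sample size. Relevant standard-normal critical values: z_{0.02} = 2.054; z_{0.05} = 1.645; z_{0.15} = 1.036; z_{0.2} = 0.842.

n₁ = 43

With allocation ratio k = n₂/n₁ = 3, Var(x̄₁−x̄₂) = σ²(1/n₁ + 1/(k·n₁)) = σ²·(k+1)/(k·n₁).
So n₁ = (1 + 1/k)·((z_{α} + z_β)/d)² = 1.333 × (2.487/0.44)².
n₁ = 1.333 × 31.95 = 42.6.
Round up: n₁ = 43, giving n₂ = 3 × 43 = 129.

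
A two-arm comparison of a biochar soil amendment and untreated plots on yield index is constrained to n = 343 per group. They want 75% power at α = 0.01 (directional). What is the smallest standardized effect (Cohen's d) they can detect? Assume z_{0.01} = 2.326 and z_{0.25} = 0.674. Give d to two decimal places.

d_min ≈ 0.23

For two independent groups of n = 343 each: d_min = (z_{α} + z_β)·√(2/n).
z-sum = 2.326 + 0.674 = 3.000.
d_min = 3.000 × √(2/343) = 3.000 × 0.0764 = 0.229.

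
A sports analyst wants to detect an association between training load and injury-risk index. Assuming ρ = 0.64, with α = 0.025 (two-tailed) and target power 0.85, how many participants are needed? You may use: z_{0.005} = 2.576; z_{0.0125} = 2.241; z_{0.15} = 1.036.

n = 22

Fisher's z: C = ½·ln((1+r)/(1−r)) = ½·ln(4.5556) = 0.7582.
n = ((z_{α/2} + z_β)/C)² + 3.
(2.241 + 1.036) / 0.7582 = 3.277 / 0.7582 = 4.322.
n = 4.322² + 3 = 18.68 + 3 = 21.7.
Round up.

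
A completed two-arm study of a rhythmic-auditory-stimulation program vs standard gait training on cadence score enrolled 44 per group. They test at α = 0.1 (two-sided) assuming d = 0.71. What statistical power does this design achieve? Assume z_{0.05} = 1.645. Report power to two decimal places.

power ≈ 0.95

For two equal groups, power = Φ(d·√(n/2) − z_{α/2}).
d·√(n/2) = 0.71 × √(44/2) = 0.71 × 4.690 = 3.330.
z_β = 3.330 − 1.645 = 1.685.
Power = Φ(1.685) = 0.954.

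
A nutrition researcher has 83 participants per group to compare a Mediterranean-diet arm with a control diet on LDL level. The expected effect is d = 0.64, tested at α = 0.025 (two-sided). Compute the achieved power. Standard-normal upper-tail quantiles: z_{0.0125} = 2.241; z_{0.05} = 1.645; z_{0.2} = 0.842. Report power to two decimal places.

For two equal groups, power = Φ(d·√(n/2) − z_{α/2}).
d·√(n/2) = 0.64 × √(83/2) = 0.64 × 6.442 = 4.123.
z_β = 4.123 − 2.241 = 1.882.
Power = Φ(1.882) = 0.970.

power ≈ 0.97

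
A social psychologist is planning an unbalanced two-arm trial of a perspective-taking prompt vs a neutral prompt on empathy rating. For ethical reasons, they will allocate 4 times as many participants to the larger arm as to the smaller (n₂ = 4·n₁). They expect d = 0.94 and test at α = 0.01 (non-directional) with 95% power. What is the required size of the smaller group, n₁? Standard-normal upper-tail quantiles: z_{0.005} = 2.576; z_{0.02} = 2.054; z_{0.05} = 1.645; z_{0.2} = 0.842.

With allocation ratio k = n₂/n₁ = 4, Var(x̄₁−x̄₂) = σ²(1/n₁ + 1/(k·n₁)) = σ²·(k+1)/(k·n₁).
So n₁ = (1 + 1/k)·((z_{α/2} + z_β)/d)² = 1.250 × (4.221/0.94)².
n₁ = 1.250 × 20.16 = 25.2.
Round up: n₁ = 26, giving n₂ = 4 × 26 = 104.

n₁ = 26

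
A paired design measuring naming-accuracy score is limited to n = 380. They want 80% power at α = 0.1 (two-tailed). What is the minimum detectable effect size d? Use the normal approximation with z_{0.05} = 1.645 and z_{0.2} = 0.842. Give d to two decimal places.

d_min ≈ 0.13

For a single sample (or paired design) of n = 380: d_min = (z_{α/2} + z_β)/√n.
z-sum = 1.645 + 0.842 = 2.487.
d_min = 2.487 / √380 = 2.487 / 19.494 = 0.128.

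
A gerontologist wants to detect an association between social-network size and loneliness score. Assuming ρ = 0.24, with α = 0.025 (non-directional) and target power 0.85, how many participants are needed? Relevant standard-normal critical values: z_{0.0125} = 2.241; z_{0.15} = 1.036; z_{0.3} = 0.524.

n = 183

Fisher's z: C = ½·ln((1+r)/(1−r)) = ½·ln(1.6316) = 0.2448.
n = ((z_{α/2} + z_β)/C)² + 3.
(2.241 + 1.036) / 0.2448 = 3.277 / 0.2448 = 13.386.
n = 13.386² + 3 = 179.20 + 3 = 182.2.
Round up.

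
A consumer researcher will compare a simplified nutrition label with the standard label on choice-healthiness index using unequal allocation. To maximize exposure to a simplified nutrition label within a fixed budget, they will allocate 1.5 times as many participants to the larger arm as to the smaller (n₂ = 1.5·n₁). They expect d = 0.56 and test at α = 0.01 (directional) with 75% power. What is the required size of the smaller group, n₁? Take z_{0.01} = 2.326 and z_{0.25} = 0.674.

n₁ = 48

With allocation ratio k = n₂/n₁ = 1.5, Var(x̄₁−x̄₂) = σ²(1/n₁ + 1/(k·n₁)) = σ²·(k+1)/(k·n₁).
So n₁ = (1 + 1/k)·((z_{α} + z_β)/d)² = 1.667 × (3.000/0.56)².
n₁ = 1.667 × 28.70 = 47.8.
Round up: n₁ = 48, giving n₂ = 1.5 × 48 = 72.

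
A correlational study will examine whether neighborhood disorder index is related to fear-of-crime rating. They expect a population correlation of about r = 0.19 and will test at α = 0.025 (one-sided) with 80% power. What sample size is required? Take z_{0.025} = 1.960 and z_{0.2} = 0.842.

Fisher's z: C = ½·ln((1+r)/(1−r)) = ½·ln(1.4691) = 0.1923.
n = ((z_{α} + z_β)/C)² + 3.
(1.960 + 0.842) / 0.1923 = 2.802 / 0.1923 = 14.571.
n = 14.571² + 3 = 212.31 + 3 = 215.3.
Round up.

n = 216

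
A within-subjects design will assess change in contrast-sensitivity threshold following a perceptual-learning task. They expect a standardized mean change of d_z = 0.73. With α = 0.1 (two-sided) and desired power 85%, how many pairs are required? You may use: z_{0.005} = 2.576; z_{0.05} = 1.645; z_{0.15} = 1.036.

n = 14 pairs

For a paired (one-sample on differences) test: n = ((z_{α/2} + z_β) / d)².
z_{α/2} + z_β = 1.645 + 1.036 = 2.681.
n = (2.681 / 0.73)² = 3.673² = 13.49.
Round up.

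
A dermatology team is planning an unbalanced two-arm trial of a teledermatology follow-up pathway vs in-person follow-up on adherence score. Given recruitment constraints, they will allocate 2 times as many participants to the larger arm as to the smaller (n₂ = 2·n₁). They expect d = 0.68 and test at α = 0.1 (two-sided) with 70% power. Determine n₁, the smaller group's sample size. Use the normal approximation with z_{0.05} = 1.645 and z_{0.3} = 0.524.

n₁ = 16

With allocation ratio k = n₂/n₁ = 2, Var(x̄₁−x̄₂) = σ²(1/n₁ + 1/(k·n₁)) = σ²·(k+1)/(k·n₁).
So n₁ = (1 + 1/k)·((z_{α/2} + z_β)/d)² = 1.500 × (2.169/0.68)².
n₁ = 1.500 × 10.17 = 15.3.
Round up: n₁ = 16, giving n₂ = 2 × 16 = 32.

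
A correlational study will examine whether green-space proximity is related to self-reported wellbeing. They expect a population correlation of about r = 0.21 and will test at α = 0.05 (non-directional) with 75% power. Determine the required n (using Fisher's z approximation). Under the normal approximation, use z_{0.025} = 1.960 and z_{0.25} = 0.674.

Fisher's z: C = ½·ln((1+r)/(1−r)) = ½·ln(1.5316) = 0.2132.
n = ((z_{α/2} + z_β)/C)² + 3.
(1.960 + 0.674) / 0.2132 = 2.634 / 0.2132 = 12.355.
n = 12.355² + 3 = 152.64 + 3 = 155.6.
Round up.

n = 156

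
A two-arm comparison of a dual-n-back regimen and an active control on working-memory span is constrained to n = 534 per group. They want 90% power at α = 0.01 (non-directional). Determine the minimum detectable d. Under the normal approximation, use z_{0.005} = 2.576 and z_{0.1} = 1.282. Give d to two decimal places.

d_min ≈ 0.24

For two independent groups of n = 534 each: d_min = (z_{α/2} + z_β)·√(2/n).
z-sum = 2.576 + 1.282 = 3.858.
d_min = 3.858 × √(2/534) = 3.858 × 0.0612 = 0.236.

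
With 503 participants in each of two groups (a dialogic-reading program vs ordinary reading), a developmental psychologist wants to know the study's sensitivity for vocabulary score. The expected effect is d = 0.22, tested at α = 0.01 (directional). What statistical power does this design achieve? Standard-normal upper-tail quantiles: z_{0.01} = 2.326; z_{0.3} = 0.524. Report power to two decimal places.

For two equal groups, power = Φ(d·√(n/2) − z_{α}).
d·√(n/2) = 0.22 × √(503/2) = 0.22 × 15.859 = 3.489.
z_β = 3.489 − 2.326 = 1.163.
Power = Φ(1.163) = 0.878.

power ≈ 0.88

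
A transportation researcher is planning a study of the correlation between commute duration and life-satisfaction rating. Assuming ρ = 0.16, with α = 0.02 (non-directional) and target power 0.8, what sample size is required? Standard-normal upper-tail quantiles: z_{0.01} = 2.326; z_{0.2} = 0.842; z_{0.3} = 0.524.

n = 389

Fisher's z: C = ½·ln((1+r)/(1−r)) = ½·ln(1.3810) = 0.1614.
n = ((z_{α/2} + z_β)/C)² + 3.
(2.326 + 0.842) / 0.1614 = 3.168 / 0.1614 = 19.628.
n = 19.628² + 3 = 385.27 + 3 = 388.3.
Round up.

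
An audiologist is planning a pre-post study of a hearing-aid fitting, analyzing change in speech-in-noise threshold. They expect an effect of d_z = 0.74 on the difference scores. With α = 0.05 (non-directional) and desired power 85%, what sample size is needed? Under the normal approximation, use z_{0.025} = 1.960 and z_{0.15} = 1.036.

n = 17 pairs

For a paired (one-sample on differences) test: n = ((z_{α/2} + z_β) / d)².
z_{α/2} + z_β = 1.960 + 1.036 = 2.996.
n = (2.996 / 0.74)² = 4.049² = 16.39.
Round up.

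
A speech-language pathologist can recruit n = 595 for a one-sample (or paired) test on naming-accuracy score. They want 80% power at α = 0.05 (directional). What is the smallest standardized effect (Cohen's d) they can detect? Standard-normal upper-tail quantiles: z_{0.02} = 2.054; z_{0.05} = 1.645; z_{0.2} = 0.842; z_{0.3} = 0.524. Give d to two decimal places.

For a single sample (or paired design) of n = 595: d_min = (z_{α} + z_β)/√n.
z-sum = 1.645 + 0.842 = 2.487.
d_min = 2.487 / √595 = 2.487 / 24.393 = 0.102.

d_min ≈ 0.10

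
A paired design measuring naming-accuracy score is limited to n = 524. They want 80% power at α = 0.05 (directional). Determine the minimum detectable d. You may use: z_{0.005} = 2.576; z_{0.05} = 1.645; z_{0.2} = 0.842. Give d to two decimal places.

d_min ≈ 0.11

For a single sample (or paired design) of n = 524: d_min = (z_{α} + z_β)/√n.
z-sum = 1.645 + 0.842 = 2.487.
d_min = 2.487 / √524 = 2.487 / 22.891 = 0.109.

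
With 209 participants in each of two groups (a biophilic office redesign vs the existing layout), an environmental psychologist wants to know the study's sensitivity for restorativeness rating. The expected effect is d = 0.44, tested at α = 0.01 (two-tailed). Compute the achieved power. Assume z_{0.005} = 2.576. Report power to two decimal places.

For two equal groups, power = Φ(d·√(n/2) − z_{α/2}).
d·√(n/2) = 0.44 × √(209/2) = 0.44 × 10.223 = 4.498.
z_β = 4.498 − 2.576 = 1.922.
Power = Φ(1.922) = 0.973.

power ≈ 0.97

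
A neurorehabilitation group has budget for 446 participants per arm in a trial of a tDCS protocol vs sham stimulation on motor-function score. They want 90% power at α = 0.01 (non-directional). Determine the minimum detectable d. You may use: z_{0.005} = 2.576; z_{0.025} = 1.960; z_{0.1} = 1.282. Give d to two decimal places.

For two independent groups of n = 446 each: d_min = (z_{α/2} + z_β)·√(2/n).
z-sum = 2.576 + 1.282 = 3.858.
d_min = 3.858 × √(2/446) = 3.858 × 0.0670 = 0.258.

d_min ≈ 0.26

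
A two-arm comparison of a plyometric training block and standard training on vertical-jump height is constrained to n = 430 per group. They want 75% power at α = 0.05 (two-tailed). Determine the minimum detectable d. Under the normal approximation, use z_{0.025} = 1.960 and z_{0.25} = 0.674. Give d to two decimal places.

d_min ≈ 0.18

For two independent groups of n = 430 each: d_min = (z_{α/2} + z_β)·√(2/n).
z-sum = 1.960 + 0.674 = 2.634.
d_min = 2.634 × √(2/430) = 2.634 × 0.0682 = 0.180.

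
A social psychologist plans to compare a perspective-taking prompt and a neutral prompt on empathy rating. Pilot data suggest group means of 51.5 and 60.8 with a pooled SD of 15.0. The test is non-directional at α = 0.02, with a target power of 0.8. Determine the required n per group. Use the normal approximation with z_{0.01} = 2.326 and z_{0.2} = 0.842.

Cohen's d = |M₁ − M₂| / SD_pooled = |51.5 − 60.8| / 15.0 = 9.3 / 15.0 = 0.620.
For two independent groups with equal n: n = 2·((z_{α/2} + z_β) / d)².
z_{α/2} + z_β = 2.326 + 0.842 = 3.168.
n = 2 × (3.168 / 0.620)² = 2 × 5.110² = 2 × 26.11 = 52.2.
Round up to the next whole participant.

n = 53 per group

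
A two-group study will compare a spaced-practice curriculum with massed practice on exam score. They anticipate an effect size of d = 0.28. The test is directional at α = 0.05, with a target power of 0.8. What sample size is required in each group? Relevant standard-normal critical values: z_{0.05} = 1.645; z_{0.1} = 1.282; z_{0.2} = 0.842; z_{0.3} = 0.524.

For two independent groups with equal n: n = 2·((z_{α} + z_β) / d)².
z_{α} + z_β = 1.645 + 0.842 = 2.487.
n = 2 × (2.487 / 0.28)² = 2 × 8.882² = 2 × 78.89 = 157.8.
Round up to the next whole participant.

n = 158 per group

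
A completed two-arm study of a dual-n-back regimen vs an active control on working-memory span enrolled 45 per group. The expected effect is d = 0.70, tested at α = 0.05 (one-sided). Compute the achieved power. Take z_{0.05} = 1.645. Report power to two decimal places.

For two equal groups, power = Φ(d·√(n/2) − z_{α}).
d·√(n/2) = 0.70 × √(45/2) = 0.70 × 4.743 = 3.320.
z_β = 3.320 − 1.645 = 1.675.
Power = Φ(1.675) = 0.953.

power ≈ 0.95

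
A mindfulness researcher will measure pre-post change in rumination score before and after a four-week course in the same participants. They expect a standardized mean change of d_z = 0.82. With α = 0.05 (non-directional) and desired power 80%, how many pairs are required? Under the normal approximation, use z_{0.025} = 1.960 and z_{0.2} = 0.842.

n = 12 pairs

For a paired (one-sample on differences) test: n = ((z_{α/2} + z_β) / d)².
z_{α/2} + z_β = 1.960 + 0.842 = 2.802.
n = (2.802 / 0.82)² = 3.417² = 11.68.
Round up.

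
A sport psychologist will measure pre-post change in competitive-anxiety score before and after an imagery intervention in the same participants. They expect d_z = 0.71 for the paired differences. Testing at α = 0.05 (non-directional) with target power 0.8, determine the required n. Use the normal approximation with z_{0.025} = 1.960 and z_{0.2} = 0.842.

n = 16 pairs

For a paired (one-sample on differences) test: n = ((z_{α/2} + z_β) / d)².
z_{α/2} + z_β = 1.960 + 0.842 = 2.802.
n = (2.802 / 0.71)² = 3.946² = 15.57.
Round up.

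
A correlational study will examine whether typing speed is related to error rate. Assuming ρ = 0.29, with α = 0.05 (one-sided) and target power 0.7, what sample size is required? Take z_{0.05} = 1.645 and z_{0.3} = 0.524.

n = 56

Fisher's z: C = ½·ln((1+r)/(1−r)) = ½·ln(1.8169) = 0.2986.
n = ((z_{α} + z_β)/C)² + 3.
(1.645 + 0.524) / 0.2986 = 2.169 / 0.2986 = 7.264.
n = 7.264² + 3 = 52.76 + 3 = 55.8.
Round up.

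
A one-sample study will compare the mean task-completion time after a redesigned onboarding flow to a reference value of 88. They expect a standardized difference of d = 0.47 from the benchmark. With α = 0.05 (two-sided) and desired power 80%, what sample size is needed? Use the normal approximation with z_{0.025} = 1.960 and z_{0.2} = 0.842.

For a one-sample test: n = ((z_{α/2} + z_β) / d)².
z_{α/2} + z_β = 1.960 + 0.842 = 2.802.
n = (2.802 / 0.47)² = 5.962² = 35.54.
Round up.

n = 36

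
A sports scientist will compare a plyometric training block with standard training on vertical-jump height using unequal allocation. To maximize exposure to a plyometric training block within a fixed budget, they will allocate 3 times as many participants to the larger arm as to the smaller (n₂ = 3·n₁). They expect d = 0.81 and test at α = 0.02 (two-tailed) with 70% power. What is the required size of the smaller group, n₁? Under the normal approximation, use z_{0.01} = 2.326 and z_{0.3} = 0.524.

n₁ = 17

With allocation ratio k = n₂/n₁ = 3, Var(x̄₁−x̄₂) = σ²(1/n₁ + 1/(k·n₁)) = σ²·(k+1)/(k·n₁).
So n₁ = (1 + 1/k)·((z_{α/2} + z_β)/d)² = 1.333 × (2.850/0.81)².
n₁ = 1.333 × 12.38 = 16.5.
Round up: n₁ = 17, giving n₂ = 3 × 17 = 51.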